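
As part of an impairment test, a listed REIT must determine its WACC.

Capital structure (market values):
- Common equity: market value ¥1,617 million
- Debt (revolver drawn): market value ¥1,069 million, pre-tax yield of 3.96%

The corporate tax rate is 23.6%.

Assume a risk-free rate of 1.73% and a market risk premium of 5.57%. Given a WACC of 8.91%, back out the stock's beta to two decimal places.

Total capital V = 1617 + 1069 = 2686.
Equity weight = 1617/2686 = 0.6020.
Revolver drawn weight = 1069/2686 = 0.3980.
Debt contribution = 0.3980 × 3.96% × (1 − 23.6%) = 1.2041%.
Required equity contribution = 8.91% − 1.2041% = 7.7059%  ⇒  Re = 12.8003%.
CAPM: 12.8003% = 1.73% + β × 5.57%  ⇒  β = 1.9875.

1.99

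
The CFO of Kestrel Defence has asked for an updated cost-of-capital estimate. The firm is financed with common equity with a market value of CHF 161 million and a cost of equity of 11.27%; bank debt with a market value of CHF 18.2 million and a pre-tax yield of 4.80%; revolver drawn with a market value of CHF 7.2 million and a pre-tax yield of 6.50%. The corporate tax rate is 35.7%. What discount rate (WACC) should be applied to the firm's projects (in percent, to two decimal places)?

Total capital V = 161 + 18.2 + 7.2 = 186.4.
Equity: weight = 161/186.4 = 0.8637; cost = 11.27%.
Bank debt: weight = 18.2/186.4 = 0.0976; after-tax cost = 4.8% × (1 − 35.7%) = 3.0864%.
Revolver drawn: weight = 7.2/186.4 = 0.0386; after-tax cost = 6.5% × (1 − 35.7%) = 4.1795%.
WACC = 0.8637 × 11.2700% + 0.0976 × 3.0864% + 0.0386 × 4.1795% = 10.1971%.

10.20%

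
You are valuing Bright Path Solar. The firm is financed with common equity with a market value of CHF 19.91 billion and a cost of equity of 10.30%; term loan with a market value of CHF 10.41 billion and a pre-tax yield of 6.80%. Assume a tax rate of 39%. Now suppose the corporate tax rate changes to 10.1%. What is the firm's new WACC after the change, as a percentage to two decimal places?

8.86%

After the change:
Total capital V = 19.91 + 10.41 = 30.32.
Equity: weight = 19.91/30.32 = 0.6567; cost = 10.3%.
Term loan: weight = 10.41/30.32 = 0.3433; after-tax cost = 6.8% × (1 − 10.1%) = 6.1132%.
WACC = 0.6567 × 10.3000% + 0.3433 × 6.1132% = 8.8625%.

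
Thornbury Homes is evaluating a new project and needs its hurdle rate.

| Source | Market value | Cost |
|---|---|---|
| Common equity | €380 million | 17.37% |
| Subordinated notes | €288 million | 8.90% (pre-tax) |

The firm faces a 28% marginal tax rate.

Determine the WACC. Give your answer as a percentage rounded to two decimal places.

Total capital V = 380 + 288 = 668.
Equity: weight = 380/668 = 0.5689; cost = 17.37%.
Subordinated notes: weight = 288/668 = 0.4311; after-tax cost = 8.9% × (1 − 28%) = 6.4080%.
WACC = 0.5689 × 17.3700% + 0.4311 × 6.4080% = 12.6439%.

12.64%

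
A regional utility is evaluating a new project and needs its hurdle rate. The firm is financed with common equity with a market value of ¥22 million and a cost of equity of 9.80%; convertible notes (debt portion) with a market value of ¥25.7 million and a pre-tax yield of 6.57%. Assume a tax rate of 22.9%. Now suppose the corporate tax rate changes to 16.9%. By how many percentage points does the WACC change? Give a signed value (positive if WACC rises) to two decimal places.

Current WACC:
Total capital V = 22 + 25.7 = 47.7.
Equity: weight = 22/47.7 = 0.4612; cost = 9.8%.
Convertible notes (debt portion): weight = 25.7/47.7 = 0.5388; after-tax cost = 6.57% × (1 − 22.9%) = 5.0655%.
WACC = 0.4612 × 9.8000% + 0.5388 × 5.0655% = 7.2491%.
After the change:
Total capital V = 22 + 25.7 = 47.7.
Equity: weight = 22/47.7 = 0.4612; cost = 9.8%.
Convertible notes (debt portion): weight = 25.7/47.7 = 0.5388; after-tax cost = 6.57% × (1 − 16.9%) = 5.4597%.
WACC = 0.4612 × 9.8000% + 0.5388 × 5.4597% = 7.4615%.
Change in WACC = 7.4615% − 7.2491% = 0.2124 pp.

+0.21 pp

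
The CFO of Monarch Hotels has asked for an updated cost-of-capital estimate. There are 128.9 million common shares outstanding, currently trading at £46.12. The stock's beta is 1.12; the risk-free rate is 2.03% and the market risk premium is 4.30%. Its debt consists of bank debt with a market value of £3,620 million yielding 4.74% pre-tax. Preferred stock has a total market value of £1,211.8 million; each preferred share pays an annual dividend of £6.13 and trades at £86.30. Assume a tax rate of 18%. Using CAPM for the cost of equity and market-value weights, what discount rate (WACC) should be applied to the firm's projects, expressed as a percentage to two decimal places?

5.88%

Cost of equity via CAPM: Re = 2.03% + 1.12 × 4.3% = 6.8460%.
Cost of preferred: Rp = 6.13 / 86.3 = 7.1031%.
Market value of equity E = 46.12 × 128.9m = 5944.868m.
Total capital V = 5944.868 + 1211.8 + 3620 = 10776.668.
Equity: weight = 5944.868/10776.668 = 0.5516; cost = 6.846%.
Preferred: weight = 1211.8/10776.668 = 0.1124; cost = 7.1031%.
Bank debt: weight = 3620/10776.668 = 0.3359; after-tax cost = 4.74% × (1 − 18%) = 3.8868%.
WACC = 0.5516 × 6.8460% + 0.1124 × 7.1031% + 0.3359 × 3.8868% = 5.8809%.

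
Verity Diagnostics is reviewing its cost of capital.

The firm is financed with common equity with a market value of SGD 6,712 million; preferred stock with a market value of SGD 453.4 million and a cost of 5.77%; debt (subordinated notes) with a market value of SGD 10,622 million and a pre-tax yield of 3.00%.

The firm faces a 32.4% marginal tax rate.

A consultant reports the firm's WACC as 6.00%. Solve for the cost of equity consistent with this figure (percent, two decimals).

12.30%

Total capital V = 6712 + 453.4 + 10622 = 17787.4.
Equity weight = 6712/17787.4 = 0.3773.
Preferred weight = 453.4/17787.4 = 0.0255.
Subordinated notes weight = 10622/17787.4 = 0.5972.
Debt contribution = 0.5972 × 3% × (1 − 32.4%) = 1.2110%.
Preferred contribution = 0.0255 × 5.77% = 0.1471%.
Required equity contribution = 6.0% − 1.3581% = 4.6419%.
Re = 4.6419% / 0.3773 = 12.3014%.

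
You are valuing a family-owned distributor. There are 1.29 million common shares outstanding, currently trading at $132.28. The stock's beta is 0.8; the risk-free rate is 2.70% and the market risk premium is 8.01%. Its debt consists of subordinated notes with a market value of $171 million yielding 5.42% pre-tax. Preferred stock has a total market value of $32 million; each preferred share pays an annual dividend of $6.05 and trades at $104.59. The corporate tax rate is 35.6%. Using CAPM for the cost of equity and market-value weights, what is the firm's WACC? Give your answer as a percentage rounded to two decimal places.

Cost of equity via CAPM: Re = 2.7% + 0.8 × 8.01% = 9.1080%.
Cost of preferred: Rp = 6.05 / 104.59 = 5.7845%.
Market value of equity E = 132.28 × 1.29m = 170.6412m.
Total capital V = 170.6412 + 32 + 171 = 373.6412.
Equity: weight = 170.6412/373.6412 = 0.4567; cost = 9.108%.
Preferred: weight = 32/373.6412 = 0.0856; cost = 5.7845%.
Subordinated notes: weight = 171/373.6412 = 0.4577; after-tax cost = 5.42% × (1 − 35.6%) = 3.4905%.
WACC = 0.4567 × 9.1080% + 0.0856 × 5.7845% + 0.4577 × 3.4905% = 6.2525%.

6.25%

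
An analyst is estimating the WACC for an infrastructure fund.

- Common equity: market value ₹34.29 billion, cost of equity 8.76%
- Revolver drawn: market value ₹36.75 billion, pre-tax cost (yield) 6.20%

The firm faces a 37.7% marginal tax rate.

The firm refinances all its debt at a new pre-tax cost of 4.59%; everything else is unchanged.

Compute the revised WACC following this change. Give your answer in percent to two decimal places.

5.71%

After the change:
Total capital V = 34.29 + 36.75 = 71.04.
Equity: weight = 34.29/71.04 = 0.4827; cost = 8.76%.
Revolver drawn: weight = 36.75/71.04 = 0.5173; after-tax cost = 4.59% × (1 − 37.7%) = 2.8596%.
WACC = 0.4827 × 8.7600% + 0.5173 × 2.8596% = 5.7076%.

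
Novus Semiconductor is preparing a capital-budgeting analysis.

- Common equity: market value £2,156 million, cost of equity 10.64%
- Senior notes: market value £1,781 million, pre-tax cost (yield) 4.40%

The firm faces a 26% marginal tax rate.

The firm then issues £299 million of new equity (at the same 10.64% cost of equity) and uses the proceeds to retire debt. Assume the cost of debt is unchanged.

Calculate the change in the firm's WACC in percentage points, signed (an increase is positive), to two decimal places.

Current WACC:
Total capital V = 2156 + 1781 = 3937.
Equity: weight = 2156/3937 = 0.5476; cost = 10.64%.
Senior notes: weight = 1781/3937 = 0.4524; after-tax cost = 4.4% × (1 − 26%) = 3.2560%.
WACC = 0.5476 × 10.6400% + 0.4524 × 3.2560% = 7.2997%.
After the change:
Total capital V = 2455 + 1482 = 3937.
Equity: weight = 2455/3937 = 0.6236; cost = 10.64%.
Senior notes: weight = 1482/3937 = 0.3764; after-tax cost = 4.4% × (1 − 26%) = 3.2560%.
WACC = 0.6236 × 10.6400% + 0.3764 × 3.2560% = 7.8605%.
Change in WACC = 7.8605% − 7.2997% = 0.5608 pp.

+0.56 pp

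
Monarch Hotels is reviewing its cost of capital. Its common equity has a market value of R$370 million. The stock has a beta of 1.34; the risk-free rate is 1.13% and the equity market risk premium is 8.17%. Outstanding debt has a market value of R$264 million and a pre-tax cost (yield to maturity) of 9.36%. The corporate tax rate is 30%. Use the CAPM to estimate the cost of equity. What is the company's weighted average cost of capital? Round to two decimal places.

Cost of equity via CAPM: Re = 1.13% + 1.34 × 8.17% = 12.0778%.
Total capital V = 370 + 264 = 634.
Equity: weight = 370/634 = 0.5836; cost = 12.0778%.
Debt: weight = 264/634 = 0.4164; after-tax cost = 9.36% × (1 − 30%) = 6.5520%.
WACC = 0.5836 × 12.0778% + 0.4164 × 6.5520% = 9.7768%.

9.78%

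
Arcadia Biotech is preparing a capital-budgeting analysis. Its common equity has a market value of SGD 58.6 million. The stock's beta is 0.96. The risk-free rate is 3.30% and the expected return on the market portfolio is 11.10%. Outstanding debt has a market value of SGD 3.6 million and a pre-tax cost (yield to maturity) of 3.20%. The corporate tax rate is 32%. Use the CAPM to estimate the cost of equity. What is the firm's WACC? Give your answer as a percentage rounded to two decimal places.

10.29%

Market risk premium = 11.1% − 3.3% = 7.8%.
Cost of equity via CAPM: Re = 3.3% + 0.96 × 7.8% = 10.7880%.
Total capital V = 58.6 + 3.6 = 62.2.
Equity: weight = 58.6/62.2 = 0.9421; cost = 10.788%.
Debt: weight = 3.6/62.2 = 0.0579; after-tax cost = 3.2% × (1 − 32%) = 2.1760%.
WACC = 0.9421 × 10.7880% + 0.0579 × 2.1760% = 10.2896%.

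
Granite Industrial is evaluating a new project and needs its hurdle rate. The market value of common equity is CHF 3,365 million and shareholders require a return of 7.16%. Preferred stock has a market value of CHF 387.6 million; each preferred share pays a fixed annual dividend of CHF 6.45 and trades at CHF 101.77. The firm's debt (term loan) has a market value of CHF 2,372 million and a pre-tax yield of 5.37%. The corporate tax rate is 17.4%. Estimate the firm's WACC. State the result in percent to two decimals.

Cost of preferred: Rp = 6.45 / 101.77 = 6.3378%.
Total capital V = 3365 + 387.6 + 2372 = 6124.6.
Equity: weight = 3365/6124.6 = 0.5494; cost = 7.16%.
Preferred: weight = 387.6/6124.6 = 0.0633; cost = 6.3378%.
Term loan: weight = 2372/6124.6 = 0.3873; after-tax cost = 5.37% × (1 − 17.4%) = 4.4356%.
WACC = 0.5494 × 7.1600% + 0.0633 × 6.3378% + 0.3873 × 4.4356% = 6.0528%.

6.05%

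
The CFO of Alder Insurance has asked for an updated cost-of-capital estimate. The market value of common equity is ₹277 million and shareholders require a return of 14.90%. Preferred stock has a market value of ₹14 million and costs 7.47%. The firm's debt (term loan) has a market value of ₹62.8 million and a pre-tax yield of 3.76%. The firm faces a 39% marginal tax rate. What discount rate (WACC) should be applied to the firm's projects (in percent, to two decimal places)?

Total capital V = 277 + 14 + 62.8 = 353.8.
Equity: weight = 277/353.8 = 0.7829; cost = 14.9%.
Preferred: weight = 14/353.8 = 0.0396; cost = 7.47%.
Term loan: weight = 62.8/353.8 = 0.1775; after-tax cost = 3.76% × (1 − 39%) = 2.2936%.
WACC = 0.7829 × 14.9000% + 0.0396 × 7.4700% + 0.1775 × 2.2936% = 12.3683%.

12.37%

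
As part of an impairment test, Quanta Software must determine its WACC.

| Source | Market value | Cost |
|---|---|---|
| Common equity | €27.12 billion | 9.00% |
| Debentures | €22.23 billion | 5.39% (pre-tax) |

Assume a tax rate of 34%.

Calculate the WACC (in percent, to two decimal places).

6.55%

Total capital V = 27.12 + 22.23 = 49.35.
Equity: weight = 27.12/49.35 = 0.5495; cost = 9%.
Debentures: weight = 22.23/49.35 = 0.4505; after-tax cost = 5.39% × (1 − 34%) = 3.5574%.
WACC = 0.5495 × 9.0000% + 0.4505 × 3.5574% = 6.5483%.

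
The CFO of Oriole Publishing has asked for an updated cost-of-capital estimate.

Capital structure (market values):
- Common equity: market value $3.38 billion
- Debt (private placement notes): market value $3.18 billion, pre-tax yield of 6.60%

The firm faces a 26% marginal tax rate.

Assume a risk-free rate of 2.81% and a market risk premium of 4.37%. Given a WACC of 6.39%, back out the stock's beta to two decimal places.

Total capital V = 3.38 + 3.18 = 6.56.
Equity weight = 3.38/6.56 = 0.5152.
Private placement notes weight = 3.18/6.56 = 0.4848.
Debt contribution = 0.4848 × 6.6% × (1 − 26%) = 2.3675%.
Required equity contribution = 6.39% − 2.3675% = 4.0225%  ⇒  Re = 7.8069%.
CAPM: 7.8069% = 2.81% + β × 4.37%  ⇒  β = 1.1435.

1.14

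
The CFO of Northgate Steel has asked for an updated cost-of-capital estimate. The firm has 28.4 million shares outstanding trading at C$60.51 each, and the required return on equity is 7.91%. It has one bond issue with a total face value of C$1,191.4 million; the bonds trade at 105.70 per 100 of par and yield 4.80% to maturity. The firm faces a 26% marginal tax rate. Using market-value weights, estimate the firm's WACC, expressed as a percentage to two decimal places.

6.07%

Market value of equity E = 60.51 × 28.4m = 1718.484m. Market value of debt D = 1191.4m × 105.7/100 = 1259.3098m.
Total capital V = 1718.484 + 1259.3098 = 2977.7938.
Equity: weight = 1718.484/2977.7938 = 0.5771; cost = 7.91%.
Bonds outstanding: weight = 1259.3098/2977.7938 = 0.4229; after-tax cost = 4.8% × (1 − 26%) = 3.5520%.
WACC = 0.5771 × 7.9100% + 0.4229 × 3.5520% = 6.0670%.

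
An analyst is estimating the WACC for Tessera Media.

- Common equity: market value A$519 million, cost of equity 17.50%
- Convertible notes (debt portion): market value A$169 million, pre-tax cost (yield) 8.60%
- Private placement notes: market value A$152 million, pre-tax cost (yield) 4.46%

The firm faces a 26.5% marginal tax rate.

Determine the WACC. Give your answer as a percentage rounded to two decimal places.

12.68%

Total capital V = 519 + 169 + 152 = 840.
Equity: weight = 519/840 = 0.6179; cost = 17.5%.
Convertible notes (debt portion): weight = 169/840 = 0.2012; after-tax cost = 8.6% × (1 − 26.5%) = 6.3210%.
Private placement notes: weight = 152/840 = 0.1810; after-tax cost = 4.46% × (1 − 26.5%) = 3.2781%.
WACC = 0.6179 × 17.5000% + 0.2012 × 6.3210% + 0.1810 × 3.2781% = 12.6774%.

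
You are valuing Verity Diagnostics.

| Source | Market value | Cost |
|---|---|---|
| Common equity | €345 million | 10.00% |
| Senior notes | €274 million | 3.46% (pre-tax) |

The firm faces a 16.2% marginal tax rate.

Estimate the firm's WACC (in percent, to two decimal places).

Total capital V = 345 + 274 = 619.
Equity: weight = 345/619 = 0.5574; cost = 10%.
Senior notes: weight = 274/619 = 0.4426; after-tax cost = 3.46% × (1 − 16.2%) = 2.8995%.
WACC = 0.5574 × 10.0000% + 0.4426 × 2.8995% = 6.8570%.

6.86%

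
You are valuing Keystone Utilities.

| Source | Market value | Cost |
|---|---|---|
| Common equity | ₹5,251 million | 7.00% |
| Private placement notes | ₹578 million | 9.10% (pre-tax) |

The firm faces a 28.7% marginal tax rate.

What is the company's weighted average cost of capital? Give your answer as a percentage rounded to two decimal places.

6.95%

Total capital V = 5251 + 578 = 5829.
Equity: weight = 5251/5829 = 0.9008; cost = 7%.
Private placement notes: weight = 578/5829 = 0.0992; after-tax cost = 9.1% × (1 − 28.7%) = 6.4883%.
WACC = 0.9008 × 7.0000% + 0.0992 × 6.4883% = 6.9493%.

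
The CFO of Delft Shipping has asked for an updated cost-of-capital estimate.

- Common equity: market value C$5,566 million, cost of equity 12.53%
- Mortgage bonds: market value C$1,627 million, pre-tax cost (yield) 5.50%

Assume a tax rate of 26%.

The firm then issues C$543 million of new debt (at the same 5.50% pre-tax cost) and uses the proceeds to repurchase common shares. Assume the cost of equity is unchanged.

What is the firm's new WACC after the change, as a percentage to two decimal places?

9.98%

After the change:
Total capital V = 5023 + 2170 = 7193.
Equity: weight = 5023/7193 = 0.6983; cost = 12.53%.
Mortgage bonds: weight = 2170/7193 = 0.3017; after-tax cost = 5.5% × (1 − 26%) = 4.0700%.
WACC = 0.6983 × 12.5300% + 0.3017 × 4.0700% = 9.9778%.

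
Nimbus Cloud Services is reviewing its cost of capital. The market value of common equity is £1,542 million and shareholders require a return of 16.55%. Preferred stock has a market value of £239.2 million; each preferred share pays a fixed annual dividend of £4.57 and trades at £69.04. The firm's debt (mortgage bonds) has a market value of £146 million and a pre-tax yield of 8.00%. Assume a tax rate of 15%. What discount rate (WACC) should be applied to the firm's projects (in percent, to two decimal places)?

Cost of preferred: Rp = 4.57 / 69.04 = 6.6194%.
Total capital V = 1542 + 239.2 + 146 = 1927.2.
Equity: weight = 1542/1927.2 = 0.8001; cost = 16.55%.
Preferred: weight = 239.2/1927.2 = 0.1241; cost = 6.6194%.
Mortgage bonds: weight = 146/1927.2 = 0.0758; after-tax cost = 8% × (1 − 15%) = 6.8000%.
WACC = 0.8001 × 16.5500% + 0.1241 × 6.6194% + 0.0758 × 6.8000% = 14.5788%.

14.58%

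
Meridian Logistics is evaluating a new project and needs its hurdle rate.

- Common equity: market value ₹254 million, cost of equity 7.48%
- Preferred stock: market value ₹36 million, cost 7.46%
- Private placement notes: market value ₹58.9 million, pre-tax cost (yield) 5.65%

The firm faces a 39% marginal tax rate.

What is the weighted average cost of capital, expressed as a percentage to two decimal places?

6.80%

Total capital V = 254 + 36 + 58.9 = 348.9.
Equity: weight = 254/348.9 = 0.7280; cost = 7.48%.
Preferred: weight = 36/348.9 = 0.1032; cost = 7.46%.
Private placement notes: weight = 58.9/348.9 = 0.1688; after-tax cost = 5.65% × (1 − 39%) = 3.4465%.
WACC = 0.7280 × 7.4800% + 0.1032 × 7.4600% + 0.1688 × 3.4465% = 6.7970%.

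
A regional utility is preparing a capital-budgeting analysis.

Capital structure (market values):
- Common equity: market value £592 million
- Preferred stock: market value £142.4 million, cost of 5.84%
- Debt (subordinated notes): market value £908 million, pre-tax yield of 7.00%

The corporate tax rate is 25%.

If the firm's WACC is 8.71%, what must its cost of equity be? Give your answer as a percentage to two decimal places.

14.71%

Total capital V = 592 + 142.4 + 908 = 1642.4.
Equity weight = 592/1642.4 = 0.3604.
Preferred weight = 142.4/1642.4 = 0.0867.
Subordinated notes weight = 908/1642.4 = 0.5528.
Debt contribution = 0.5528 × 7% × (1 − 25%) = 2.9025%.
Preferred contribution = 0.0867 × 5.84% = 0.5063%.
Required equity contribution = 8.71% − 3.4088% = 5.3012%.
Re = 5.3012% / 0.3604 = 14.7072%.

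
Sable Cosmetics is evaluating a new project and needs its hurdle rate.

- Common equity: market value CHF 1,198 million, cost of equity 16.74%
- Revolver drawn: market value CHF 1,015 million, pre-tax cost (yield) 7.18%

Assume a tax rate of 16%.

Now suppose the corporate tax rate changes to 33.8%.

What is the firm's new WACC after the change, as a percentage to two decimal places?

After the change:
Total capital V = 1198 + 1015 = 2213.
Equity: weight = 1198/2213 = 0.5413; cost = 16.74%.
Revolver drawn: weight = 1015/2213 = 0.4587; after-tax cost = 7.18% × (1 − 33.8%) = 4.7532%.
WACC = 0.5413 × 16.7400% + 0.4587 × 4.7532% = 11.2422%.

11.24%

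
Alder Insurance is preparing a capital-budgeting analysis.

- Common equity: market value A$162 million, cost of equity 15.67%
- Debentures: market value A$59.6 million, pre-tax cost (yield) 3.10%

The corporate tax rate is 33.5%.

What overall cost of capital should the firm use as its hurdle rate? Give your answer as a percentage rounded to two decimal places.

12.01%

Total capital V = 162 + 59.6 = 221.6.
Equity: weight = 162/221.6 = 0.7310; cost = 15.67%.
Debentures: weight = 59.6/221.6 = 0.2690; after-tax cost = 3.1% × (1 − 33.5%) = 2.0615%.
WACC = 0.7310 × 15.6700% + 0.2690 × 2.0615% = 12.0100%.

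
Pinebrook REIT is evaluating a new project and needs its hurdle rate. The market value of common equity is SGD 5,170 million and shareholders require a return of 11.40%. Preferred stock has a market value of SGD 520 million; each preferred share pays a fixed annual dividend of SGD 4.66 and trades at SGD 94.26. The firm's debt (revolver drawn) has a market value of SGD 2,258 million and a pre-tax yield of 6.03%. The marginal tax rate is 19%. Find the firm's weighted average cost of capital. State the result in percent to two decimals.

9.13%

Cost of preferred: Rp = 4.66 / 94.26 = 4.9438%.
Total capital V = 5170 + 520 + 2258 = 7948.
Equity: weight = 5170/7948 = 0.6505; cost = 11.4%.
Preferred: weight = 520/7948 = 0.0654; cost = 4.9438%.
Revolver drawn: weight = 2258/7948 = 0.2841; after-tax cost = 6.03% × (1 − 19%) = 4.8843%.
WACC = 0.6505 × 11.4000% + 0.0654 × 4.9438% + 0.2841 × 4.8843% = 9.1265%.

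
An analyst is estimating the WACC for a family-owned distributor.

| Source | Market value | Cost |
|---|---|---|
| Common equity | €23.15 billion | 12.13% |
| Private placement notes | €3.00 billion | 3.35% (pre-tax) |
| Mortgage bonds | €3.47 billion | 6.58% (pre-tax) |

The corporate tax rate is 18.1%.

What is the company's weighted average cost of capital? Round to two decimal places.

10.39%

Total capital V = 23.15 + 3 + 3.47 = 29.62.
Equity: weight = 23.15/29.62 = 0.7816; cost = 12.13%.
Private placement notes: weight = 3/29.62 = 0.1013; after-tax cost = 3.35% × (1 − 18.1%) = 2.7436%.
Mortgage bonds: weight = 3.47/29.62 = 0.1172; after-tax cost = 6.58% × (1 − 18.1%) = 5.3890%.
WACC = 0.7816 × 12.1300% + 0.1013 × 2.7436% + 0.1172 × 5.3890% = 10.3896%.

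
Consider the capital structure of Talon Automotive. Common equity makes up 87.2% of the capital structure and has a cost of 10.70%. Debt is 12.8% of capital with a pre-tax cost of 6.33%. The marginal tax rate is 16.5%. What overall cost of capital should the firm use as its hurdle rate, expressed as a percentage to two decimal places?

10.01%

After-tax cost of debt = 6.33% × (1 − 16.5%) = 5.2855%.
WACC = 0.872 × 10.7000% + 0.128 × 5.2855% = 10.0070%.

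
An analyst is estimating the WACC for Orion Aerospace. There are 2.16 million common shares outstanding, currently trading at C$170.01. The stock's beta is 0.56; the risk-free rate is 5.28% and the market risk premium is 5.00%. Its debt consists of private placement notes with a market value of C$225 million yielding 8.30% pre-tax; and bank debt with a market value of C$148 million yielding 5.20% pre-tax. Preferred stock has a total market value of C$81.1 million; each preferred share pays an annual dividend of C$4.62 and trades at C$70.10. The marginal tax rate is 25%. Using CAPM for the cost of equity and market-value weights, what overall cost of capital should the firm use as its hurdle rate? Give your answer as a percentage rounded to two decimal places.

6.67%

Cost of equity via CAPM: Re = 5.28% + 0.56 × 5.0% = 8.0800%.
Cost of preferred: Rp = 4.62 / 70.1 = 6.5906%.
Market value of equity E = 170.01 × 2.16m = 367.2216m.
Total capital V = 367.2216 + 81.1 + 225 + 148 = 821.3216.
Equity: weight = 367.2216/821.3216 = 0.4471; cost = 8.08%.
Preferred: weight = 81.1/821.3216 = 0.0987; cost = 6.5906%.
Private placement notes: weight = 225/821.3216 = 0.2739; after-tax cost = 8.3% × (1 − 25%) = 6.2250%.
Bank debt: weight = 148/821.3216 = 0.1802; after-tax cost = 5.2% × (1 − 25%) = 3.9000%.
WACC = 0.4471 × 8.0800% + 0.0987 × 6.5906% + 0.2739 × 6.2250% + 0.1802 × 3.9000% = 6.6715%.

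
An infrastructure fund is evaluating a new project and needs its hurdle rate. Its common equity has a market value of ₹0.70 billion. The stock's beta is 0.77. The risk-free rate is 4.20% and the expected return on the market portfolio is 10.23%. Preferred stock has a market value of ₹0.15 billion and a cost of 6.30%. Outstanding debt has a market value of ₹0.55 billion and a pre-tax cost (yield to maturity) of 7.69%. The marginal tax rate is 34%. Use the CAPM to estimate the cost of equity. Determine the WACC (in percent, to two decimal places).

7.09%

Market risk premium = 10.23% − 4.2% = 6.03%.
Cost of equity via CAPM: Re = 4.2% + 0.77 × 6.03% = 8.8431%.
Total capital V = 0.7 + 0.15 + 0.55 = 1.4.
Equity: weight = 0.7/1.4 = 0.5000; cost = 8.8431%.
Preferred: weight = 0.15/1.4 = 0.1071; cost = 6.3%.
Debt: weight = 0.55/1.4 = 0.3929; after-tax cost = 7.69% × (1 − 34%) = 5.0754%.
WACC = 0.5000 × 8.8431% + 0.1071 × 6.3000% + 0.3929 × 5.0754% = 7.0905%.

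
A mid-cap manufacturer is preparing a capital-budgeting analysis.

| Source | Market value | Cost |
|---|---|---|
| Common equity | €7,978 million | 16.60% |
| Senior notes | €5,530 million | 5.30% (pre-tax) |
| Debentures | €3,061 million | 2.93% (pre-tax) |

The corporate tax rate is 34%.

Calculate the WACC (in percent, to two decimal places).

9.52%

Total capital V = 7978 + 5530 + 3061 = 16569.
Equity: weight = 7978/16569 = 0.4815; cost = 16.6%.
Senior notes: weight = 5530/16569 = 0.3338; after-tax cost = 5.3% × (1 − 34%) = 3.4980%.
Debentures: weight = 3061/16569 = 0.1847; after-tax cost = 2.93% × (1 − 34%) = 1.9338%.
WACC = 0.4815 × 16.6000% + 0.3338 × 3.4980% + 0.1847 × 1.9338% = 9.5177%.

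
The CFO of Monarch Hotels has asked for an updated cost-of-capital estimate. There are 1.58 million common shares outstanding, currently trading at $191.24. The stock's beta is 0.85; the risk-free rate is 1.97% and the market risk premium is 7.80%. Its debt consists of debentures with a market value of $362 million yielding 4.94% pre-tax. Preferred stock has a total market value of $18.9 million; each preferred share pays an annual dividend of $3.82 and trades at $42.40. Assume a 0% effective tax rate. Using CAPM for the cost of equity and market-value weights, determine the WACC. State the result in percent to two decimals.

Cost of equity via CAPM: Re = 1.97% + 0.85 × 7.8% = 8.6000%.
Cost of preferred: Rp = 3.82 / 42.4 = 9.0094%.
Market value of equity E = 191.24 × 1.58m = 302.1592m.
Total capital V = 302.1592 + 18.9 + 362 = 683.0592.
Equity: weight = 302.1592/683.0592 = 0.4424; cost = 8.6%.
Preferred: weight = 18.9/683.0592 = 0.0277; cost = 9.0094%.
Debentures: weight = 362/683.0592 = 0.5300; after-tax cost = 4.94% × (1 − 0%) = 4.9400%.
WACC = 0.4424 × 8.6000% + 0.0277 × 9.0094% + 0.5300 × 4.9400% = 6.6716%.

6.67%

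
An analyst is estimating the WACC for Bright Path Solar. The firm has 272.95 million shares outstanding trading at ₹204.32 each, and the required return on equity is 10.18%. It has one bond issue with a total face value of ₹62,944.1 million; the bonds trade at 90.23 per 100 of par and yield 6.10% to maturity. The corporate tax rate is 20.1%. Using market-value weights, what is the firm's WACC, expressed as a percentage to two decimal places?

7.50%

Market value of equity E = 204.32 × 272.95m = 55769.144m. Market value of debt D = 62944.1m × 90.23/100 = 56794.46143m.
Total capital V = 55769.144 + 56794.46143 = 112563.60543.
Equity: weight = 55769.144/112563.60543 = 0.4954; cost = 10.18%.
Bonds outstanding: weight = 56794.46143/112563.60543 = 0.5046; after-tax cost = 6.1% × (1 − 20.1%) = 4.8739%.
WACC = 0.4954 × 10.1800% + 0.5046 × 4.8739% = 7.5028%.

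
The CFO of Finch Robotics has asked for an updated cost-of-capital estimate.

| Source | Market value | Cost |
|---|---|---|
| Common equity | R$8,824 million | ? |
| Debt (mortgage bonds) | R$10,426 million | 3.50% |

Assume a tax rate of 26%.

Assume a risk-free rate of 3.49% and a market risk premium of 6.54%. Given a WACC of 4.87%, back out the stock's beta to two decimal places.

0.62

Total capital V = 8824 + 10426 = 19250.
Equity weight = 8824/19250 = 0.4584.
Mortgage bonds weight = 10426/19250 = 0.5416.
Debt contribution = 0.5416 × 3.5% × (1 − 26%) = 1.4028%.
Required equity contribution = 4.87% − 1.4028% = 3.4672%  ⇒  Re = 7.5639%.
CAPM: 7.5639% = 3.49% + β × 6.54%  ⇒  β = 0.6229.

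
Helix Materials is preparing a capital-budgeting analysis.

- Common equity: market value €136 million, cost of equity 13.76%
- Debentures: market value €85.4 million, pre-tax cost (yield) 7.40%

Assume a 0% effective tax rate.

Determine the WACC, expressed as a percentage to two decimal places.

Total capital V = 136 + 85.4 = 221.4.
Equity: weight = 136/221.4 = 0.6143; cost = 13.76%.
Debentures: weight = 85.4/221.4 = 0.3857; after-tax cost = 7.4% × (1 − 0%) = 7.4000%.
WACC = 0.6143 × 13.7600% + 0.3857 × 7.4000% = 11.3068%.

11.31%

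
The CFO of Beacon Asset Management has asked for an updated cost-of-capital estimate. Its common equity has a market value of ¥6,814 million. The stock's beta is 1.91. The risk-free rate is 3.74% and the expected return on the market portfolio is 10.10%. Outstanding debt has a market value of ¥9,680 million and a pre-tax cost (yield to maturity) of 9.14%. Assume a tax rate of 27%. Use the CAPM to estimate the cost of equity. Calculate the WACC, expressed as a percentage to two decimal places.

10.48%

Market risk premium = 10.1% − 3.74% = 6.36%.
Cost of equity via CAPM: Re = 3.74% + 1.91 × 6.36% = 15.8876%.
Total capital V = 6814 + 9680 = 16494.
Equity: weight = 6814/16494 = 0.4131; cost = 15.8876%.
Debt: weight = 9680/16494 = 0.5869; after-tax cost = 9.14% × (1 − 27%) = 6.6722%.
WACC = 0.4131 × 15.8876% + 0.5869 × 6.6722% = 10.4793%.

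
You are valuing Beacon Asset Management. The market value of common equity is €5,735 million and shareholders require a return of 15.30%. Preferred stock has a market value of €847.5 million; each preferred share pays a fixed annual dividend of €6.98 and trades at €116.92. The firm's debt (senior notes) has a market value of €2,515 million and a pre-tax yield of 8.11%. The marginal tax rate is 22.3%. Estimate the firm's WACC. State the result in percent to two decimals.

Cost of preferred: Rp = 6.98 / 116.92 = 5.9699%.
Total capital V = 5735 + 847.5 + 2515 = 9097.5.
Equity: weight = 5735/9097.5 = 0.6304; cost = 15.3%.
Preferred: weight = 847.5/9097.5 = 0.0932; cost = 5.9699%.
Senior notes: weight = 2515/9097.5 = 0.2764; after-tax cost = 8.11% × (1 − 22.3%) = 6.3015%.
WACC = 0.6304 × 15.3000% + 0.0932 × 5.9699% + 0.2764 × 6.3015% = 11.9432%.

11.94%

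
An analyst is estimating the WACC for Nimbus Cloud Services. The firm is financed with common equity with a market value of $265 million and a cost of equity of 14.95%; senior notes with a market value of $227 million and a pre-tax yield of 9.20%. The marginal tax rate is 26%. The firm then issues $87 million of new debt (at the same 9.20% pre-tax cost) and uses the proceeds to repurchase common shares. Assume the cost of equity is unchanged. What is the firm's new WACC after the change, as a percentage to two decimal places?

9.75%

After the change:
Total capital V = 178 + 314 = 492.
Equity: weight = 178/492 = 0.3618; cost = 14.95%.
Senior notes: weight = 314/492 = 0.6382; after-tax cost = 9.2% × (1 − 26%) = 6.8080%.
WACC = 0.3618 × 14.9500% + 0.6382 × 6.8080% = 9.7537%.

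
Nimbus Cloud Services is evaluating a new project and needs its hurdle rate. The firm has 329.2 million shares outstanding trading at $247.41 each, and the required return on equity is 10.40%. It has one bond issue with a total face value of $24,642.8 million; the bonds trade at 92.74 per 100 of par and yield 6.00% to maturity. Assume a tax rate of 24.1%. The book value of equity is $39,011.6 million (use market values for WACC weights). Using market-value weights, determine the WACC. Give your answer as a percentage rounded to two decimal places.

9.12%

Market value of equity E = 247.41 × 329.2m = 81447.372m. Market value of debt D = 24642.8m × 92.74/100 = 22853.73272m.
Total capital V = 81447.372 + 22853.73272 = 104301.10472.
Equity: weight = 81447.372/104301.10472 = 0.7809; cost = 10.4%.
Bonds outstanding: weight = 22853.73272/104301.10472 = 0.2191; after-tax cost = 6% × (1 − 24.1%) = 4.5540%.
WACC = 0.7809 × 10.4000% + 0.2191 × 4.5540% = 9.1191%.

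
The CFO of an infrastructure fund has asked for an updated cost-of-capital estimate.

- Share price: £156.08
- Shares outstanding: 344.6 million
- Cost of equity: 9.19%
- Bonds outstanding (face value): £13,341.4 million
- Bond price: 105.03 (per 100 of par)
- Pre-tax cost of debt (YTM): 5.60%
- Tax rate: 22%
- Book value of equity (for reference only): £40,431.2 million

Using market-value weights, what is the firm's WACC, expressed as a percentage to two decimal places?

8.19%

Market value of equity E = 156.08 × 344.6m = 53785.168m. Market value of debt D = 13341.4m × 105.03/100 = 14012.47242m.
Total capital V = 53785.168 + 14012.47242 = 67797.64042.
Equity: weight = 53785.168/67797.64042 = 0.7933; cost = 9.19%.
Bonds outstanding: weight = 14012.47242/67797.64042 = 0.2067; after-tax cost = 5.6% × (1 − 22%) = 4.3680%.
WACC = 0.7933 × 9.1900% + 0.2067 × 4.3680% = 8.1934%.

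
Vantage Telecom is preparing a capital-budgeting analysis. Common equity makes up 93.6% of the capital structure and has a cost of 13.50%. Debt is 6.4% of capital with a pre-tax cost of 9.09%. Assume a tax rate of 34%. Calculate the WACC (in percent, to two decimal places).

13.02%

After-tax cost of debt = 9.09% × (1 − 34%) = 5.9994%.
WACC = 0.936 × 13.5000% + 0.064 × 5.9994% = 13.0200%.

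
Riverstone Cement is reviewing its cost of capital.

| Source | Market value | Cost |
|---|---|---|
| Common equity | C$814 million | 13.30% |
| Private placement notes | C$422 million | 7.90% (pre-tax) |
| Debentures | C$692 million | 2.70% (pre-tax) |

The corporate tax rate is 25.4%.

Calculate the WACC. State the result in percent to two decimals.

Total capital V = 814 + 422 + 692 = 1928.
Equity: weight = 814/1928 = 0.4222; cost = 13.3%.
Private placement notes: weight = 422/1928 = 0.2189; after-tax cost = 7.9% × (1 − 25.4%) = 5.8934%.
Debentures: weight = 692/1928 = 0.3589; after-tax cost = 2.7% × (1 − 25.4%) = 2.0142%.
WACC = 0.4222 × 13.3000% + 0.2189 × 5.8934% + 0.3589 × 2.0142% = 7.6281%.

7.63%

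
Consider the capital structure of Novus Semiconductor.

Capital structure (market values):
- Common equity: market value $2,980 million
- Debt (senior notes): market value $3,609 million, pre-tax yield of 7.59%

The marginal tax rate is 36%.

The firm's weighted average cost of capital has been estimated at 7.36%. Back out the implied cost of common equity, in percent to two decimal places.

10.39%

Total capital V = 2980 + 3609 = 6589.
Equity weight = 2980/6589 = 0.4523.
Senior notes weight = 3609/6589 = 0.5477.
Debt contribution = 0.5477 × 7.59% × (1 − 36%) = 2.6607%.
Required equity contribution = 7.36% − 2.6607% = 4.6993%.
Re = 4.6993% / 0.4523 = 10.3906%.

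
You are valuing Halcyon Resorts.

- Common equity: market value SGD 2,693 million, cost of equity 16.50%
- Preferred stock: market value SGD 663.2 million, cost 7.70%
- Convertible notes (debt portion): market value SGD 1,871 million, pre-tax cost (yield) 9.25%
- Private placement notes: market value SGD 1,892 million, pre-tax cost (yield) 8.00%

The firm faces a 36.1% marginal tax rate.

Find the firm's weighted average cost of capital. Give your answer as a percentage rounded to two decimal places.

9.87%

Total capital V = 2693 + 663.2 + 1871 + 1892 = 7119.2.
Equity: weight = 2693/7119.2 = 0.3783; cost = 16.5%.
Preferred: weight = 663.2/7119.2 = 0.0932; cost = 7.7%.
Convertible notes (debt portion): weight = 1871/7119.2 = 0.2628; after-tax cost = 9.25% × (1 − 36.1%) = 5.9108%.
Private placement notes: weight = 1892/7119.2 = 0.2658; after-tax cost = 8% × (1 − 36.1%) = 5.1120%.
WACC = 0.3783 × 16.5000% + 0.0932 × 7.7000% + 0.2628 × 5.9108% + 0.2658 × 5.1120% = 9.8708%.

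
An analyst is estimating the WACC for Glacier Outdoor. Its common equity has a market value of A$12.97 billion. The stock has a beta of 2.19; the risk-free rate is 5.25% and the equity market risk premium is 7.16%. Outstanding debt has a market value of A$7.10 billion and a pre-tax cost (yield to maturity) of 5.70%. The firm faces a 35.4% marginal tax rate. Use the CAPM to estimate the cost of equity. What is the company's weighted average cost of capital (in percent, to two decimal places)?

Cost of equity via CAPM: Re = 5.25% + 2.19 × 7.16% = 20.9304%.
Total capital V = 12.97 + 7.1 = 20.07.
Equity: weight = 12.97/20.07 = 0.6462; cost = 20.9304%.
Debt: weight = 7.1/20.07 = 0.3538; after-tax cost = 5.7% × (1 − 35.4%) = 3.6822%.
WACC = 0.6462 × 20.9304% + 0.3538 × 3.6822% = 14.8286%.

14.83%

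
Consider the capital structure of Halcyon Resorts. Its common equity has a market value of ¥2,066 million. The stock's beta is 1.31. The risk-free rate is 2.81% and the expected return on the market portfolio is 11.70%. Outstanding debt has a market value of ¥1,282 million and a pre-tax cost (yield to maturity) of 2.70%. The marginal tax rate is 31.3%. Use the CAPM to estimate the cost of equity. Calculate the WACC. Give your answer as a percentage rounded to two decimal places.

9.63%

Market risk premium = 11.7% − 2.81% = 8.89%.
Cost of equity via CAPM: Re = 2.81% + 1.31 × 8.89% = 14.4559%.
Total capital V = 2066 + 1282 = 3348.
Equity: weight = 2066/3348 = 0.6171; cost = 14.4559%.
Debt: weight = 1282/3348 = 0.3829; after-tax cost = 2.7% × (1 − 31.3%) = 1.8549%.
WACC = 0.6171 × 14.4559% + 0.3829 × 1.8549% = 9.6308%.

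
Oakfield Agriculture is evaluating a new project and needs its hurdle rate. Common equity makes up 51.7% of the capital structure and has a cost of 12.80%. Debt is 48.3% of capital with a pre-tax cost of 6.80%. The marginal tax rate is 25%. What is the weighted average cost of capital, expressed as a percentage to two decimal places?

9.08%

After-tax cost of debt = 6.8% × (1 − 25%) = 5.1000%.
WACC = 0.517 × 12.8000% + 0.483 × 5.1000% = 9.0809%.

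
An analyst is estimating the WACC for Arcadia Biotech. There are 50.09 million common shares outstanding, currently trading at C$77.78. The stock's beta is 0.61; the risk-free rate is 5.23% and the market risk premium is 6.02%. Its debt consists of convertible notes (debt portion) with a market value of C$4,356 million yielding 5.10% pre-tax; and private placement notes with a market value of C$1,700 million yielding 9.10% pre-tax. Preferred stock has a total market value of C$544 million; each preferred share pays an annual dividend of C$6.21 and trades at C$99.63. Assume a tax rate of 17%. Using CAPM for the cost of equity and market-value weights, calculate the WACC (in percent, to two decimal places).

6.61%

Cost of equity via CAPM: Re = 5.23% + 0.61 × 6.02% = 8.9022%.
Cost of preferred: Rp = 6.21 / 99.63 = 6.2331%.
Market value of equity E = 77.78 × 50.09m = 3896.0002m.
Total capital V = 3896.0002 + 544 + 4356 + 1700 = 10496.0002.
Equity: weight = 3896.0002/10496.0002 = 0.3712; cost = 8.9022%.
Preferred: weight = 544/10496.0002 = 0.0518; cost = 6.2331%.
Convertible notes (debt portion): weight = 4356/10496.0002 = 0.4150; after-tax cost = 5.1% × (1 − 17%) = 4.2330%.
Private placement notes: weight = 1700/10496.0002 = 0.1620; after-tax cost = 9.1% × (1 − 17%) = 7.5530%.
WACC = 0.3712 × 8.9022% + 0.0518 × 6.2331% + 0.4150 × 4.2330% + 0.1620 × 7.5530% = 6.6075%.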